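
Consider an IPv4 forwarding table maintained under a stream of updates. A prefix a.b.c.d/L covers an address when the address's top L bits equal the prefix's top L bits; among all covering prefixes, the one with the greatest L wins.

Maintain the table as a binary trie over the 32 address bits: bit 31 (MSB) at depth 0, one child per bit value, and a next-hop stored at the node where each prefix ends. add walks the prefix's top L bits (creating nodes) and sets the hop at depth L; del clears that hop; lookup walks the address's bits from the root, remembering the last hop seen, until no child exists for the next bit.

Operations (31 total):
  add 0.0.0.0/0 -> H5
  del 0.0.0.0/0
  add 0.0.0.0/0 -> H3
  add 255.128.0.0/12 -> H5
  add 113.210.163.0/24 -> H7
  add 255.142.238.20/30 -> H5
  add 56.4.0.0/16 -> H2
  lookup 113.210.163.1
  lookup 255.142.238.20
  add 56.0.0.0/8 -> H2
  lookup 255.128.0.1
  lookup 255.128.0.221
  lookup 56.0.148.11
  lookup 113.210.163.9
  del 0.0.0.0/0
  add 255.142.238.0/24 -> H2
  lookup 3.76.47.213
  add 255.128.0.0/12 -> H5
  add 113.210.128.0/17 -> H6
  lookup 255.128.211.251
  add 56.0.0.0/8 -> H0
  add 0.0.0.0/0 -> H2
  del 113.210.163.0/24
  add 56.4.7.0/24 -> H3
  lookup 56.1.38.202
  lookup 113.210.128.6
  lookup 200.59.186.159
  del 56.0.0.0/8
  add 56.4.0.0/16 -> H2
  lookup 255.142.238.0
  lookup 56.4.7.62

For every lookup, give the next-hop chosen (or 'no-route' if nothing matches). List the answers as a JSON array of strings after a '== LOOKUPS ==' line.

Trace:
  + 0.0.0.0/0 (H5) depth=0
  - 0.0.0.0/0 clear@0
  + 0.0.0.0/0 (H3) depth=0
  + 255.128.0.0/12 (H5) depth=12
  + 113.210.163.0/24 (H7) depth=24
  + 255.142.238.20/30 (H5) depth=30
  + 56.4.0.0/16 (H2) depth=16
  Q 113.210.163.1: descend 011100011101001010100011 ; hops seen [H3,H7] ; pick H7
  Q 255.142.238.20: descend 111111111000111011101110000101 ; hops seen [H3,H5,H5] ; pick H5
  + 56.0.0.0/8 (H2) depth=8
  Q 255.128.0.1: descend 111111111000 ; hops seen [H3,H5] ; pick H5
  Q 255.128.0.221: descend 111111111000 ; hops seen [H3,H5] ; pick H5
  Q 56.0.148.11: descend 0011100000000 ; hops seen [H3,H2] ; pick H2
  Q 113.210.163.9: descend 011100011101001010100011 ; hops seen [H3,H7] ; pick H7
  - 0.0.0.0/0 clear@0
  + 255.142.238.0/24 (H2) depth=24
  Q 3.76.47.213: descend 00 ; hops seen [∅] ; pick no-route
  + 255.128.0.0/12 (H5) depth=12
  + 113.210.128.0/17 (H6) depth=17
  Q 255.128.211.251: descend 111111111000 ; hops seen [H5] ; pick H5
  + 56.0.0.0/8 (H0) depth=8
  + 0.0.0.0/0 (H2) depth=0
  - 113.210.163.0/24 clear@24
  + 56.4.7.0/24 (H3) depth=24
  Q 56.1.38.202: descend 0011100000000 ; hops seen [H2,H0] ; pick H0
  Q 113.210.128.6: descend 011100011101001010 ; hops seen [H2,H6] ; pick H6
  Q 200.59.186.159: descend 11 ; hops seen [H2] ; pick H2
  - 56.0.0.0/8 clear@8
  + 56.4.0.0/16 (H2) depth=16
  Q 255.142.238.0: descend 111111111000111011101110000 ; hops seen [H2,H5,H2] ; pick H2
  Q 56.4.7.62: descend 001110000000010000000111 ; hops seen [H2,H2,H3] ; pick H3

== LOOKUPS ==
["H7","H5","H5","H5","H2","H7","no-route","H5","H0","H6","H2","H2","H3"]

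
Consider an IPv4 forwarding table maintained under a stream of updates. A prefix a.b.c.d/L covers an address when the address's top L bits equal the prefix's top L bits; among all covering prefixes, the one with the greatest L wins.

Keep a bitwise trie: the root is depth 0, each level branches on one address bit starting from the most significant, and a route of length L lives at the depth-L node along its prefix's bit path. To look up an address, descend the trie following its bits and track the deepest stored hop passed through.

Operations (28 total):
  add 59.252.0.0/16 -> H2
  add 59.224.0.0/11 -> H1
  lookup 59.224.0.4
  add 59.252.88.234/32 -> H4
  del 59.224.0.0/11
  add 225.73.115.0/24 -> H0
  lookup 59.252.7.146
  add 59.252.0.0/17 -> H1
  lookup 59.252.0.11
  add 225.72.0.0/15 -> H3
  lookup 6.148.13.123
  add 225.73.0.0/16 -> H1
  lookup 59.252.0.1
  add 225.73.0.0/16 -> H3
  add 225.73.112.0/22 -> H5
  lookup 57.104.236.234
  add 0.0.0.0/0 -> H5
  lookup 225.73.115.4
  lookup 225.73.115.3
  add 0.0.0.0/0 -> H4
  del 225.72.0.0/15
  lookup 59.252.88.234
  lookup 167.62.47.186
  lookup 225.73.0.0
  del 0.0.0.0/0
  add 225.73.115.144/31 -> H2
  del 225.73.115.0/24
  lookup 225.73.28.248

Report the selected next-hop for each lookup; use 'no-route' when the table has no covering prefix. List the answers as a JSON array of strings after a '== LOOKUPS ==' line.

Apply in order:
  add 59.252.0.0/16 -> H2 at depth 16
  add 59.224.0.0/11 -> H1 at depth 11
  Q 59.224.0.4: descend 00111011111 ; hops seen [H1] ; pick H1
  add 59.252.88.234/32 -> H4 at depth 32
  - 59.224.0.0/11 clear@11
  add 225.73.115.0/24 -> H0 at depth 24
  Q 59.252.7.146: descend 00111011111111000 ; hops seen [H2] ; pick H2
  add 59.252.0.0/17 -> H1 at depth 17
  Q 59.252.0.11: descend 00111011111111000 ; hops seen [H2,H1] ; pick H1
  add 225.72.0.0/15 -> H3 at depth 15
  Q 6.148.13.123: descend 00 ; hops seen [∅] ; pick no-route
  add 225.73.0.0/16 -> H1 at depth 16
  Q 59.252.0.1: descend 00111011111111000 ; hops seen [H2,H1] ; pick H1
  add 225.73.0.0/16 -> H3 at depth 16
  add 225.73.112.0/22 -> H5 at depth 22
  Q 57.104.236.234: descend 001110 ; hops seen [∅] ; pick no-route
  add 0.0.0.0/0 -> H5 at depth 0
  Q 225.73.115.4: descend 111000010100100101110011 ; hops seen [H5,H3,H3,H5,H0] ; pick H0
  Q 225.73.115.3: descend 111000010100100101110011 ; hops seen [H5,H3,H3,H5,H0] ; pick H0
  add 0.0.0.0/0 -> H4 at depth 0
  - 225.72.0.0/15 clear@15
  Q 59.252.88.234: descend 00111011111111000101100011101010 ; hops seen [H4,H2,H1,H4] ; pick H4
  Q 167.62.47.186: descend 1 ; hops seen [H4] ; pick H4
  Q 225.73.0.0: descend 11100001010010010 ; hops seen [H4,H3] ; pick H3
  - 0.0.0.0/0 clear@0
  add 225.73.115.144/31 -> H2 at depth 31
  - 225.73.115.0/24 clear@24
  Q 225.73.28.248: descend 11100001010010010 ; hops seen [H3] ; pick H3

== LOOKUPS ==
["H1","H2","H1","no-route","H1","no-route","H0","H0","H4","H4","H3","H3"]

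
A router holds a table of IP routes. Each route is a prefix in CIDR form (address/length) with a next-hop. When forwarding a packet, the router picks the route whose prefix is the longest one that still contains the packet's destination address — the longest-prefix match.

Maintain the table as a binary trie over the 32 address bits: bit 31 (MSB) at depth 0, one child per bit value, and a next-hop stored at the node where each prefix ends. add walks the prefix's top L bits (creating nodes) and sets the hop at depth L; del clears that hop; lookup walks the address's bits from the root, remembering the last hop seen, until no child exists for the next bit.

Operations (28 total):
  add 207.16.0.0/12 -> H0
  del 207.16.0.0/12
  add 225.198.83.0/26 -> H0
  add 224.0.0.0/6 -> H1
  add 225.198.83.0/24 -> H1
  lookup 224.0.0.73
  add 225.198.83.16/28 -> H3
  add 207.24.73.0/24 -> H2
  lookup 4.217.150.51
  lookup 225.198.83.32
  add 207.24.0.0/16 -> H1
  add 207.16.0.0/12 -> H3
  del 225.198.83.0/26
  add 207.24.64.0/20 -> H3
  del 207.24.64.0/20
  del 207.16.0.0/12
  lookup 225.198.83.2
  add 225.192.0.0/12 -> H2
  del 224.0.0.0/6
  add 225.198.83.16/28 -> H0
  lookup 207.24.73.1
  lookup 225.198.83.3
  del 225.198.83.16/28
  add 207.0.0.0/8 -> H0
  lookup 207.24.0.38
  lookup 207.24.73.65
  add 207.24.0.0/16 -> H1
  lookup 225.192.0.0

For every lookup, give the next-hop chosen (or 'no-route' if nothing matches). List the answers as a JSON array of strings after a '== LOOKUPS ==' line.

Process each operation:
  + 207.16.0.0/12 (H0) depth=12
  del 207.16.0.0/12 (clear depth 12)
  + 225.198.83.0/26 (H0) depth=26
  + 224.0.0.0/6 (H1) depth=6
  + 225.198.83.0/24 (H1) depth=24
  Q 224.0.0.73: descend 1110000 ; hops seen [H1] ; pick H1
  + 225.198.83.16/28 (H3) depth=28
  + 207.24.73.0/24 (H2) depth=24
  Q 4.217.150.51: descend ε ; hops seen [∅] ; pick no-route
  Q 225.198.83.32: descend 11100001110001100101001100 ; hops seen [H1,H1,H0] ; pick H0
  + 207.24.0.0/16 (H1) depth=16
  + 207.16.0.0/12 (H3) depth=12
  del 225.198.83.0/26 (clear depth 26)
  + 207.24.64.0/20 (H3) depth=20
  del 207.24.64.0/20 (clear depth 20)
  del 207.16.0.0/12 (clear depth 12)
  Q 225.198.83.2: descend 111000011100011001010011000 ; hops seen [H1,H1] ; pick H1
  + 225.192.0.0/12 (H2) depth=12
  del 224.0.0.0/6 (clear depth 6)
  + 225.198.83.16/28 (H0) depth=28
  Q 207.24.73.1: descend 110011110001100001001001 ; hops seen [H1,H2] ; pick H2
  Q 225.198.83.3: descend 111000011100011001010011000 ; hops seen [H2,H1] ; pick H1
  del 225.198.83.16/28 (clear depth 28)
  + 207.0.0.0/8 (H0) depth=8
  Q 207.24.0.38: descend 11001111000110000 ; hops seen [H0,H1] ; pick H1
  Q 207.24.73.65: descend 110011110001100001001001 ; hops seen [H0,H1,H2] ; pick H2
  + 207.24.0.0/16 (H1) depth=16
  Q 225.192.0.0: descend 1110000111000 ; hops seen [H2] ; pick H2

== LOOKUPS ==
["H1","no-route","H0","H1","H2","H1","H1","H2","H2"]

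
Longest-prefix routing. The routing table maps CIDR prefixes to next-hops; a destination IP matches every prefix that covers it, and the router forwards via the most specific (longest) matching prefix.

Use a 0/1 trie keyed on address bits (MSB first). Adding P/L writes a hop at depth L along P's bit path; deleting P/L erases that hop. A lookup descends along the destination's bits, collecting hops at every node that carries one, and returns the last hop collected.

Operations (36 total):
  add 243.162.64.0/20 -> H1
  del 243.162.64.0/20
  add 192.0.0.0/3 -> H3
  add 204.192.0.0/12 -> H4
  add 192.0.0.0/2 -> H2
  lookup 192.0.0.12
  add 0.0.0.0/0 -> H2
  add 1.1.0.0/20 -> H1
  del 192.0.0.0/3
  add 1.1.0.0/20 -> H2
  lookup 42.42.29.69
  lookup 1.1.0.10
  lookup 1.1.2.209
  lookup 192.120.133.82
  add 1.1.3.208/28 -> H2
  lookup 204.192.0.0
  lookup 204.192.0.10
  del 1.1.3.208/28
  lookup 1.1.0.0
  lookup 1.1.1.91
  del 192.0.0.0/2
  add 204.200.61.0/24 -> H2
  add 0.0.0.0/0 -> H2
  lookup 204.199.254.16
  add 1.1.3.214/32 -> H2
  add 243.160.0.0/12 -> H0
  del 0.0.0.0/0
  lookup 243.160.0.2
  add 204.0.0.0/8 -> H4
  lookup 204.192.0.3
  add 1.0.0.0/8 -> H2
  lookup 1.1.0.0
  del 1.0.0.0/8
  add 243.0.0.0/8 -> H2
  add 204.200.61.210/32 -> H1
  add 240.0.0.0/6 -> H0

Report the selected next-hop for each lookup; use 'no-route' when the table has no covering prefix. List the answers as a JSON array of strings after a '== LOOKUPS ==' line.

Process each operation:
  add 243.162.64.0/20 -> H1 at depth 20
  del 243.162.64.0/20 (clear depth 20)
  add 192.0.0.0/3 -> H3 at depth 3
  add 204.192.0.0/12 -> H4 at depth 12
  add 192.0.0.0/2 -> H2 at depth 2
  ? 192.0.0.12  path d0:-→d1:-→d2:H2→d3:H3→d4:-  best=H3
  add 0.0.0.0/0 -> H2 at depth 0
  add 1.1.0.0/20 -> H1 at depth 20
  del 192.0.0.0/3 (clear depth 3)
  add 1.1.0.0/20 -> H2 at depth 20
  ? 42.42.29.69  path d0:H2→d1:-→d2:-  best=H2
  ? 1.1.0.10  path d0:H2→d1:-→d2:-→d3:-→d4:-→d5:-→d6:-→d7:-→d8:-→d9:-→d10:-→d11:-→d12:-→d13:-→d14:-→d15:-→d16:-→d17:-→d18:-→d19:-→d20:H2  best=H2
  ? 1.1.2.209  path d0:H2→d1:-→d2:-→d3:-→d4:-→d5:-→d6:-→d7:-→d8:-→d9:-→d10:-→d11:-→d12:-→d13:-→d14:-→d15:-→d16:-→d17:-→d18:-→d19:-→d20:H2  best=H2
  ? 192.120.133.82  path d0:H2→d1:-→d2:H2→d3:-→d4:-  best=H2
  add 1.1.3.208/28 -> H2 at depth 28
  ? 204.192.0.0  path d0:H2→d1:-→d2:H2→d3:-→d4:-→d5:-→d6:-→d7:-→d8:-→d9:-→d10:-→d11:-→d12:H4  best=H4
  ? 204.192.0.10  path d0:H2→d1:-→d2:H2→d3:-→d4:-→d5:-→d6:-→d7:-→d8:-→d9:-→d10:-→d11:-→d12:H4  best=H4
  del 1.1.3.208/28 (clear depth 28)
  ? 1.1.0.0  path d0:H2→d1:-→d2:-→d3:-→d4:-→d5:-→d6:-→d7:-→d8:-→d9:-→d10:-→d11:-→d12:-→d13:-→d14:-→d15:-→d16:-→d17:-→d18:-→d19:-→d20:H2→d21:-→d22:-  best=H2
  ? 1.1.1.91  path d0:H2→d1:-→d2:-→d3:-→d4:-→d5:-→d6:-→d7:-→d8:-→d9:-→d10:-→d11:-→d12:-→d13:-→d14:-→d15:-→d16:-→d17:-→d18:-→d19:-→d20:H2→d21:-→d22:-  best=H2
  del 192.0.0.0/2 (clear depth 2)
  add 204.200.61.0/24 -> H2 at depth 24
  add 0.0.0.0/0 -> H2 at depth 0
  ? 204.199.254.16  path d0:H2→d1:-→d2:-→d3:-→d4:-→d5:-→d6:-→d7:-→d8:-→d9:-→d10:-→d11:-→d12:H4  best=H4
  add 1.1.3.214/32 -> H2 at depth 32
  add 243.160.0.0/12 -> H0 at depth 12
  del 0.0.0.0/0 (clear depth 0)
  ? 243.160.0.2  path d0:-→d1:-→d2:-→d3:-→d4:-→d5:-→d6:-→d7:-→d8:-→d9:-→d10:-→d11:-→d12:H0→d13:-→d14:-  best=H0
  add 204.0.0.0/8 -> H4 at depth 8
  ? 204.192.0.3  path d0:-→d1:-→d2:-→d3:-→d4:-→d5:-→d6:-→d7:-→d8:H4→d9:-→d10:-→d11:-→d12:H4  best=H4
  add 1.0.0.0/8 -> H2 at depth 8
  ? 1.1.0.0  path d0:-→d1:-→d2:-→d3:-→d4:-→d5:-→d6:-→d7:-→d8:H2→d9:-→d10:-→d11:-→d12:-→d13:-→d14:-→d15:-→d16:-→d17:-→d18:-→d19:-→d20:H2→d21:-→d22:-  best=H2
  del 1.0.0.0/8 (clear depth 8)
  add 243.0.0.0/8 -> H2 at depth 8
  add 204.200.61.210/32 -> H1 at depth 32
  add 240.0.0.0/6 -> H0 at depth 6

== LOOKUPS ==
["H3","H2","H2","H2","H2","H4","H4","H2","H2","H4","H0","H4","H2"]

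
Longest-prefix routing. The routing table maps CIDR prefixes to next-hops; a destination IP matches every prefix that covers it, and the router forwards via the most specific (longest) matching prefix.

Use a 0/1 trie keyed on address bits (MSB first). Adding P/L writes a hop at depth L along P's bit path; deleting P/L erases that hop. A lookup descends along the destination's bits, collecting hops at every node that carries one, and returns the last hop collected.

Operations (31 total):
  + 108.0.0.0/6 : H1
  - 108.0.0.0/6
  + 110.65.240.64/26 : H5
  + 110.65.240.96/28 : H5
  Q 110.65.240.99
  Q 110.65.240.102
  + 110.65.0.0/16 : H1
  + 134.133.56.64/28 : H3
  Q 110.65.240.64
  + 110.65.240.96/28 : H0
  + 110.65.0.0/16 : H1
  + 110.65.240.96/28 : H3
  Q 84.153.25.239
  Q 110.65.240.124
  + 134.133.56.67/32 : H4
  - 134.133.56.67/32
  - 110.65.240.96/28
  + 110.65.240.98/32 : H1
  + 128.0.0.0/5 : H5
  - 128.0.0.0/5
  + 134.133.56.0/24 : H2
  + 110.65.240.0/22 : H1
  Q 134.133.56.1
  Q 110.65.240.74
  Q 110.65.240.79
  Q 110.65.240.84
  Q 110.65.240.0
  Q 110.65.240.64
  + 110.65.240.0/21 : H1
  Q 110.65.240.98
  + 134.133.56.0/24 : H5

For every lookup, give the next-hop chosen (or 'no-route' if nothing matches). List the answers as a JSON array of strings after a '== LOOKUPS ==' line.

Process each operation:
  + 108.0.0.0/6 (H1) depth=6
  del 108.0.0.0/6 (clear depth 6)
  + 110.65.240.64/26 (H5) depth=26
  + 110.65.240.96/28 (H5) depth=28
  lookup 110.65.240.99: bits 0110111001000001111100000110 walk d0:-→d1:-→d2:-→d3:-→d4:-→d5:-→d6:-→d7:-→d8:-→d9:-→d10:-→d11:-→d12:-→d13:-→d14:-→d15:-→d16:-→d17:-→d18:-→d19:-→d20:-→d21:-→d22:-→d23:-→d24:-→d25:-→d26:H5→d27:-→d28:H5 -> H5
  lookup 110.65.240.102: bits 0110111001000001111100000110 walk d0:-→d1:-→d2:-→d3:-→d4:-→d5:-→d6:-→d7:-→d8:-→d9:-→d10:-→d11:-→d12:-→d13:-→d14:-→d15:-→d16:-→d17:-→d18:-→d19:-→d20:-→d21:-→d22:-→d23:-→d24:-→d25:-→d26:H5→d27:-→d28:H5 -> H5
  + 110.65.0.0/16 (H1) depth=16
  + 134.133.56.64/28 (H3) depth=28
  lookup 110.65.240.64: bits 01101110010000011111000001 walk d0:-→d1:-→d2:-→d3:-→d4:-→d5:-→d6:-→d7:-→d8:-→d9:-→d10:-→d11:-→d12:-→d13:-→d14:-→d15:-→d16:H1→d17:-→d18:-→d19:-→d20:-→d21:-→d22:-→d23:-→d24:-→d25:-→d26:H5 -> H5
  + 110.65.240.96/28 (H0) depth=28
  + 110.65.0.0/16 (H1) depth=16
  + 110.65.240.96/28 (H3) depth=28
  lookup 84.153.25.239: bits 01 walk d0:-→d1:-→d2:- -> no-route
  lookup 110.65.240.124: bits 011011100100000111110000011 walk d0:-→d1:-→d2:-→d3:-→d4:-→d5:-→d6:-→d7:-→d8:-→d9:-→d10:-→d11:-→d12:-→d13:-→d14:-→d15:-→d16:H1→d17:-→d18:-→d19:-→d20:-→d21:-→d22:-→d23:-→d24:-→d25:-→d26:H5→d27:- -> H5
  + 134.133.56.67/32 (H4) depth=32
  del 134.133.56.67/32 (clear depth 32)
  del 110.65.240.96/28 (clear depth 28)
  + 110.65.240.98/32 (H1) depth=32
  + 128.0.0.0/5 (H5) depth=5
  del 128.0.0.0/5 (clear depth 5)
  + 134.133.56.0/24 (H2) depth=24
  + 110.65.240.0/22 (H1) depth=22
  lookup 134.133.56.1: bits 1000011010000101001110000 walk d0:-→d1:-→d2:-→d3:-→d4:-→d5:-→d6:-→d7:-→d8:-→d9:-→d10:-→d11:-→d12:-→d13:-→d14:-→d15:-→d16:-→d17:-→d18:-→d19:-→d20:-→d21:-→d22:-→d23:-→d24:H2→d25:- -> H2
  lookup 110.65.240.74: bits 01101110010000011111000001 walk d0:-→d1:-→d2:-→d3:-→d4:-→d5:-→d6:-→d7:-→d8:-→d9:-→d10:-→d11:-→d12:-→d13:-→d14:-→d15:-→d16:H1→d17:-→d18:-→d19:-→d20:-→d21:-→d22:H1→d23:-→d24:-→d25:-→d26:H5 -> H5
  lookup 110.65.240.79: bits 01101110010000011111000001 walk d0:-→d1:-→d2:-→d3:-→d4:-→d5:-→d6:-→d7:-→d8:-→d9:-→d10:-→d11:-→d12:-→d13:-→d14:-→d15:-→d16:H1→d17:-→d18:-→d19:-→d20:-→d21:-→d22:H1→d23:-→d24:-→d25:-→d26:H5 -> H5
  lookup 110.65.240.84: bits 01101110010000011111000001 walk d0:-→d1:-→d2:-→d3:-→d4:-→d5:-→d6:-→d7:-→d8:-→d9:-→d10:-→d11:-→d12:-→d13:-→d14:-→d15:-→d16:H1→d17:-→d18:-→d19:-→d20:-→d21:-→d22:H1→d23:-→d24:-→d25:-→d26:H5 -> H5
  lookup 110.65.240.0: bits 0110111001000001111100000 walk d0:-→d1:-→d2:-→d3:-→d4:-→d5:-→d6:-→d7:-→d8:-→d9:-→d10:-→d11:-→d12:-→d13:-→d14:-→d15:-→d16:H1→d17:-→d18:-→d19:-→d20:-→d21:-→d22:H1→d23:-→d24:-→d25:- -> H1
  lookup 110.65.240.64: bits 01101110010000011111000001 walk d0:-→d1:-→d2:-→d3:-→d4:-→d5:-→d6:-→d7:-→d8:-→d9:-→d10:-→d11:-→d12:-→d13:-→d14:-→d15:-→d16:H1→d17:-→d18:-→d19:-→d20:-→d21:-→d22:H1→d23:-→d24:-→d25:-→d26:H5 -> H5
  + 110.65.240.0/21 (H1) depth=21
  lookup 110.65.240.98: bits 01101110010000011111000001100010 walk d0:-→d1:-→d2:-→d3:-→d4:-→d5:-→d6:-→d7:-→d8:-→d9:-→d10:-→d11:-→d12:-→d13:-→d14:-→d15:-→d16:H1→d17:-→d18:-→d19:-→d20:-→d21:H1→d22:H1→d23:-→d24:-→d25:-→d26:H5→d27:-→d28:-→d29:-→d30:-→d31:-→d32:H1 -> H1
  + 134.133.56.0/24 (H5) depth=24

== LOOKUPS ==
["H5","H5","H5","no-route","H5","H2","H5","H5","H5","H1","H5","H1"]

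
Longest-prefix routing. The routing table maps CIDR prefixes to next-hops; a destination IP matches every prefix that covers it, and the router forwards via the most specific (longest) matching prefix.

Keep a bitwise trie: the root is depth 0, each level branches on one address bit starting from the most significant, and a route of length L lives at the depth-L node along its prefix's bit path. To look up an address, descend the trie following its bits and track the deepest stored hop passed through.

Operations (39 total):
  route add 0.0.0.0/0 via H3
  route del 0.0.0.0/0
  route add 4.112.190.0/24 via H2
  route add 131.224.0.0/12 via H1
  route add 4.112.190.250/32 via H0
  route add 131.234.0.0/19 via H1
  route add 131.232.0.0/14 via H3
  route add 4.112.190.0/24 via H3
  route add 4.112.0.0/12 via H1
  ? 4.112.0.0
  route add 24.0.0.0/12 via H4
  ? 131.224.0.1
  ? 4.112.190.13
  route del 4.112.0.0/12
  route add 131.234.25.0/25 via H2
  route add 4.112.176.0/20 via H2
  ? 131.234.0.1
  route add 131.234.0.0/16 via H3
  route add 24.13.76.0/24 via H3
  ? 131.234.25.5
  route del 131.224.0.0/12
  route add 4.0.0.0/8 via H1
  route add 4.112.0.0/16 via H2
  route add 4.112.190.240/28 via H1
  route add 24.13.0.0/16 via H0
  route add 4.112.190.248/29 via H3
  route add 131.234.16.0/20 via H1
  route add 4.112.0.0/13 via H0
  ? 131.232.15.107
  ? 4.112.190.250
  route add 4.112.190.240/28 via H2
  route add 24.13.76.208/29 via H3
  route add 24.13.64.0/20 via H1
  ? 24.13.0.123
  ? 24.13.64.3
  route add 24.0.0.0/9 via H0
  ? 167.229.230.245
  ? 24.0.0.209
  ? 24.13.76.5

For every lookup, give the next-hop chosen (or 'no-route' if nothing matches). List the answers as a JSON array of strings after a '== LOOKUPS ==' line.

Apply in order:
  + 0.0.0.0/0 (H3) depth=0
  del 0.0.0.0/0 (clear depth 0)
  + 4.112.190.0/24 (H2) depth=24
  + 131.224.0.0/12 (H1) depth=12
  + 4.112.190.250/32 (H0) depth=32
  + 131.234.0.0/19 (H1) depth=19
  + 131.232.0.0/14 (H3) depth=14
  + 4.112.190.0/24 (H3) depth=24
  + 4.112.0.0/12 (H1) depth=12
  ? 4.112.0.0  path d0:-→d1:-→d2:-→d3:-→d4:-→d5:-→d6:-→d7:-→d8:-→d9:-→d10:-→d11:-→d12:H1→d13:-→d14:-→d15:-→d16:-  best=H1
  + 24.0.0.0/12 (H4) depth=12
  ? 131.224.0.1  path d0:-→d1:-→d2:-→d3:-→d4:-→d5:-→d6:-→d7:-→d8:-→d9:-→d10:-→d11:-→d12:H1  best=H1
  ? 4.112.190.13  path d0:-→d1:-→d2:-→d3:-→d4:-→d5:-→d6:-→d7:-→d8:-→d9:-→d10:-→d11:-→d12:H1→d13:-→d14:-→d15:-→d16:-→d17:-→d18:-→d19:-→d20:-→d21:-→d22:-→d23:-→d24:H3  best=H3
  del 4.112.0.0/12 (clear depth 12)
  + 131.234.25.0/25 (H2) depth=25
  + 4.112.176.0/20 (H2) depth=20
  ? 131.234.0.1  path d0:-→d1:-→d2:-→d3:-→d4:-→d5:-→d6:-→d7:-→d8:-→d9:-→d10:-→d11:-→d12:H1→d13:-→d14:H3→d15:-→d16:-→d17:-→d18:-→d19:H1  best=H1
  + 131.234.0.0/16 (H3) depth=16
  + 24.13.76.0/24 (H3) depth=24
  ? 131.234.25.5  path d0:-→d1:-→d2:-→d3:-→d4:-→d5:-→d6:-→d7:-→d8:-→d9:-→d10:-→d11:-→d12:H1→d13:-→d14:H3→d15:-→d16:H3→d17:-→d18:-→d19:H1→d20:-→d21:-→d22:-→d23:-→d24:-→d25:H2  best=H2
  del 131.224.0.0/12 (clear depth 12)
  + 4.0.0.0/8 (H1) depth=8
  + 4.112.0.0/16 (H2) depth=16
  + 4.112.190.240/28 (H1) depth=28
  + 24.13.0.0/16 (H0) depth=16
  + 4.112.190.248/29 (H3) depth=29
  + 131.234.16.0/20 (H1) depth=20
  + 4.112.0.0/13 (H0) depth=13
  ? 131.232.15.107  path d0:-→d1:-→d2:-→d3:-→d4:-→d5:-→d6:-→d7:-→d8:-→d9:-→d10:-→d11:-→d12:-→d13:-→d14:H3  best=H3
  ? 4.112.190.250  path d0:-→d1:-→d2:-→d3:-→d4:-→d5:-→d6:-→d7:-→d8:H1→d9:-→d10:-→d11:-→d12:-→d13:H0→d14:-→d15:-→d16:H2→d17:-→d18:-→d19:-→d20:H2→d21:-→d22:-→d23:-→d24:H3→d25:-→d26:-→d27:-→d28:H1→d29:H3→d30:-→d31:-→d32:H0  best=H0
  + 4.112.190.240/28 (H2) depth=28
  + 24.13.76.208/29 (H3) depth=29
  + 24.13.64.0/20 (H1) depth=20
  ? 24.13.0.123  path d0:-→d1:-→d2:-→d3:-→d4:-→d5:-→d6:-→d7:-→d8:-→d9:-→d10:-→d11:-→d12:H4→d13:-→d14:-→d15:-→d16:H0→d17:-  best=H0
  ? 24.13.64.3  path d0:-→d1:-→d2:-→d3:-→d4:-→d5:-→d6:-→d7:-→d8:-→d9:-→d10:-→d11:-→d12:H4→d13:-→d14:-→d15:-→d16:H0→d17:-→d18:-→d19:-→d20:H1  best=H1
  + 24.0.0.0/9 (H0) depth=9
  ? 167.229.230.245  path d0:-→d1:-→d2:-  best=no-route
  ? 24.0.0.209  path d0:-→d1:-→d2:-→d3:-→d4:-→d5:-→d6:-→d7:-→d8:-→d9:H0→d10:-→d11:-→d12:H4  best=H4
  ? 24.13.76.5  path d0:-→d1:-→d2:-→d3:-→d4:-→d5:-→d6:-→d7:-→d8:-→d9:H0→d10:-→d11:-→d12:H4→d13:-→d14:-→d15:-→d16:H0→d17:-→d18:-→d19:-→d20:H1→d21:-→d22:-→d23:-→d24:H3  best=H3

== LOOKUPS ==
["H1","H1","H3","H1","H2","H3","H0","H0","H1","no-route","H4","H3"]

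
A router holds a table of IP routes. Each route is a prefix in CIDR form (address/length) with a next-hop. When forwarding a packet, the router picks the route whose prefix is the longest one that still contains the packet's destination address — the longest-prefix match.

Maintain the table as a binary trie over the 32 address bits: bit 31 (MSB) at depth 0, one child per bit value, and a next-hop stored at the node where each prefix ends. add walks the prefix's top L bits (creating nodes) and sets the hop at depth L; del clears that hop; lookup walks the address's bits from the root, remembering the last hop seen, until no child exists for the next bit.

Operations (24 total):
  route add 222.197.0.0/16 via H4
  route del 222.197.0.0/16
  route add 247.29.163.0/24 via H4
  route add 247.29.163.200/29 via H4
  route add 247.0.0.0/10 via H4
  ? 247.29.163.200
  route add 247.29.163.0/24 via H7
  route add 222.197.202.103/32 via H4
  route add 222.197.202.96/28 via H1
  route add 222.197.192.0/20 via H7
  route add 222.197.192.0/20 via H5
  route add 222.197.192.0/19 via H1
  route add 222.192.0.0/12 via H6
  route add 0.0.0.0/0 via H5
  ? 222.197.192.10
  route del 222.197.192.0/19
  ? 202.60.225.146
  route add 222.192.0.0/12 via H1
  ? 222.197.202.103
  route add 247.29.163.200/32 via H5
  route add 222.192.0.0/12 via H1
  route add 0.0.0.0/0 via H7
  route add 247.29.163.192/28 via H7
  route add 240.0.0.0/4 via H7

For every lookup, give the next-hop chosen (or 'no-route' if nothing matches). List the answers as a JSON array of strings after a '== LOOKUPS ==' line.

Apply in order:
  add 222.197.0.0/16 -> H4 at depth 16
  del 222.197.0.0/16 (clear depth 16)
  add 247.29.163.0/24 -> H4 at depth 24
  add 247.29.163.200/29 -> H4 at depth 29
  add 247.0.0.0/10 -> H4 at depth 10
  Q 247.29.163.200: descend 11110111000111011010001111001 ; hops seen [H4,H4,H4] ; pick H4
  add 247.29.163.0/24 -> H7 at depth 24
  add 222.197.202.103/32 -> H4 at depth 32
  add 222.197.202.96/28 -> H1 at depth 28
  add 222.197.192.0/20 -> H7 at depth 20
  add 222.197.192.0/20 -> H5 at depth 20
  add 222.197.192.0/19 -> H1 at depth 19
  add 222.192.0.0/12 -> H6 at depth 12
  add 0.0.0.0/0 -> H5 at depth 0
  Q 222.197.192.10: descend 11011110110001011100 ; hops seen [H5,H6,H1,H5] ; pick H5
  del 222.197.192.0/19 (clear depth 19)
  Q 202.60.225.146: descend 110 ; hops seen [H5] ; pick H5
  add 222.192.0.0/12 -> H1 at depth 12
  Q 222.197.202.103: descend 11011110110001011100101001100111 ; hops seen [H5,H1,H5,H1,H4] ; pick H4
  add 247.29.163.200/32 -> H5 at depth 32
  add 222.192.0.0/12 -> H1 at depth 12
  add 0.0.0.0/0 -> H7 at depth 0
  add 247.29.163.192/28 -> H7 at depth 28
  add 240.0.0.0/4 -> H7 at depth 4

== LOOKUPS ==
["H4","H5","H5","H4"]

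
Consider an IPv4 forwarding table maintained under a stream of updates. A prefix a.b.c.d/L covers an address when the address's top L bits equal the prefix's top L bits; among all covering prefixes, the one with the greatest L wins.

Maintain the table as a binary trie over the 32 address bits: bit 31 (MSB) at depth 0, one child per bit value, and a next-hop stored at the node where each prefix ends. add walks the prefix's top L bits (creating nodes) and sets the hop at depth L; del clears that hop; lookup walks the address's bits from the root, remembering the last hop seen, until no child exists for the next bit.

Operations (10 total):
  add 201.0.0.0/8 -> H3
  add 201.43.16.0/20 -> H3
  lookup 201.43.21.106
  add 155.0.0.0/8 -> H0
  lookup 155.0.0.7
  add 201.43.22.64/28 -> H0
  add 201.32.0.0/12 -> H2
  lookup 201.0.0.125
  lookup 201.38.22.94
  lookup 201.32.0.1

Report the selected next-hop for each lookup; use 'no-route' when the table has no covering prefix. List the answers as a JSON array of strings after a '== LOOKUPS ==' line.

Trace:
  add 201.0.0.0/8 -> H3 at depth 8
  add 201.43.16.0/20 -> H3 at depth 20
  ? 201.43.21.106  path d0:-→d1:-→d2:-→d3:-→d4:-→d5:-→d6:-→d7:-→d8:H3→d9:-→d10:-→d11:-→d12:-→d13:-→d14:-→d15:-→d16:-→d17:-→d18:-→d19:-→d20:H3  best=H3
  add 155.0.0.0/8 -> H0 at depth 8
  ? 155.0.0.7  path d0:-→d1:-→d2:-→d3:-→d4:-→d5:-→d6:-→d7:-→d8:H0  best=H0
  add 201.43.22.64/28 -> H0 at depth 28
  add 201.32.0.0/12 -> H2 at depth 12
  ? 201.0.0.125  path d0:-→d1:-→d2:-→d3:-→d4:-→d5:-→d6:-→d7:-→d8:H3→d9:-→d10:-  best=H3
  ? 201.38.22.94  path d0:-→d1:-→d2:-→d3:-→d4:-→d5:-→d6:-→d7:-→d8:H3→d9:-→d10:-→d11:-→d12:H2  best=H2
  ? 201.32.0.1  path d0:-→d1:-→d2:-→d3:-→d4:-→d5:-→d6:-→d7:-→d8:H3→d9:-→d10:-→d11:-→d12:H2  best=H2

== LOOKUPS ==
["H3","H0","H3","H2","H2"]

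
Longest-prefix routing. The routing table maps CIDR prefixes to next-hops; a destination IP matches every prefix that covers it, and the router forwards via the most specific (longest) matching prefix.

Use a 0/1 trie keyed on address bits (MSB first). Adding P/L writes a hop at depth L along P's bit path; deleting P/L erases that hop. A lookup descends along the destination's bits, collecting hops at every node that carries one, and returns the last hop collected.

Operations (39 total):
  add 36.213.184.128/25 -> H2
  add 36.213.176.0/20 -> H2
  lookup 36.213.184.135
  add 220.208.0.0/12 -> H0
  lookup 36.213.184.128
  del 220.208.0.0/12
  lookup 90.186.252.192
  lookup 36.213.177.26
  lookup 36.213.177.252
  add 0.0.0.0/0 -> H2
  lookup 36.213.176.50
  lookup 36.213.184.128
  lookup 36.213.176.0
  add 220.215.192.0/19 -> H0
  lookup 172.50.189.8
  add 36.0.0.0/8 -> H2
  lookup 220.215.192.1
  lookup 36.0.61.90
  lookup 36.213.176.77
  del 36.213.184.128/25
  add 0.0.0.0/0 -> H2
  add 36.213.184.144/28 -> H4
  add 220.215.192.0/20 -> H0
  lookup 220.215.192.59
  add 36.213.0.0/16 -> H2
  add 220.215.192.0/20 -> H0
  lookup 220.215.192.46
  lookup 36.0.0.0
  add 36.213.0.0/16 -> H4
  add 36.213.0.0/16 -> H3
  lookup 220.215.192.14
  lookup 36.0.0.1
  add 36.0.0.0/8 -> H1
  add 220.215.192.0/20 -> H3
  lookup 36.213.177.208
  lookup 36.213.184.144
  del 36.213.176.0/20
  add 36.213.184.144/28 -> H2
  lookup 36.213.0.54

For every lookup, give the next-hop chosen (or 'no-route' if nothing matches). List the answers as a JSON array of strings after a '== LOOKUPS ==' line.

Trace:
  + 36.213.184.128/25 (H2) depth=25
  + 36.213.176.0/20 (H2) depth=20
  lookup 36.213.184.135: bits 0010010011010101101110001 walk d0:-→d1:-→d2:-→d3:-→d4:-→d5:-→d6:-→d7:-→d8:-→d9:-→d10:-→d11:-→d12:-→d13:-→d14:-→d15:-→d16:-→d17:-→d18:-→d19:-→d20:H2→d21:-→d22:-→d23:-→d24:-→d25:H2 -> H2
  + 220.208.0.0/12 (H0) depth=12
  lookup 36.213.184.128: bits 0010010011010101101110001 walk d0:-→d1:-→d2:-→d3:-→d4:-→d5:-→d6:-→d7:-→d8:-→d9:-→d10:-→d11:-→d12:-→d13:-→d14:-→d15:-→d16:-→d17:-→d18:-→d19:-→d20:H2→d21:-→d22:-→d23:-→d24:-→d25:H2 -> H2
  del 220.208.0.0/12 (clear depth 12)
  lookup 90.186.252.192: bits 0 walk d0:-→d1:- -> no-route
  lookup 36.213.177.26: bits 00100100110101011011 walk d0:-→d1:-→d2:-→d3:-→d4:-→d5:-→d6:-→d7:-→d8:-→d9:-→d10:-→d11:-→d12:-→d13:-→d14:-→d15:-→d16:-→d17:-→d18:-→d19:-→d20:H2 -> H2
  lookup 36.213.177.252: bits 00100100110101011011 walk d0:-→d1:-→d2:-→d3:-→d4:-→d5:-→d6:-→d7:-→d8:-→d9:-→d10:-→d11:-→d12:-→d13:-→d14:-→d15:-→d16:-→d17:-→d18:-→d19:-→d20:H2 -> H2
  + 0.0.0.0/0 (H2) depth=0
  lookup 36.213.176.50: bits 00100100110101011011 walk d0:H2→d1:-→d2:-→d3:-→d4:-→d5:-→d6:-→d7:-→d8:-→d9:-→d10:-→d11:-→d12:-→d13:-→d14:-→d15:-→d16:-→d17:-→d18:-→d19:-→d20:H2 -> H2
  lookup 36.213.184.128: bits 0010010011010101101110001 walk d0:H2→d1:-→d2:-→d3:-→d4:-→d5:-→d6:-→d7:-→d8:-→d9:-→d10:-→d11:-→d12:-→d13:-→d14:-→d15:-→d16:-→d17:-→d18:-→d19:-→d20:H2→d21:-→d22:-→d23:-→d24:-→d25:H2 -> H2
  lookup 36.213.176.0: bits 00100100110101011011 walk d0:H2→d1:-→d2:-→d3:-→d4:-→d5:-→d6:-→d7:-→d8:-→d9:-→d10:-→d11:-→d12:-→d13:-→d14:-→d15:-→d16:-→d17:-→d18:-→d19:-→d20:H2 -> H2
  + 220.215.192.0/19 (H0) depth=19
  lookup 172.50.189.8: bits 1 walk d0:H2→d1:- -> H2
  + 36.0.0.0/8 (H2) depth=8
  lookup 220.215.192.1: bits 1101110011010111110 walk d0:H2→d1:-→d2:-→d3:-→d4:-→d5:-→d6:-→d7:-→d8:-→d9:-→d10:-→d11:-→d12:-→d13:-→d14:-→d15:-→d16:-→d17:-→d18:-→d19:H0 -> H0
  lookup 36.0.61.90: bits 00100100 walk d0:H2→d1:-→d2:-→d3:-→d4:-→d5:-→d6:-→d7:-→d8:H2 -> H2
  lookup 36.213.176.77: bits 00100100110101011011 walk d0:H2→d1:-→d2:-→d3:-→d4:-→d5:-→d6:-→d7:-→d8:H2→d9:-→d10:-→d11:-→d12:-→d13:-→d14:-→d15:-→d16:-→d17:-→d18:-→d19:-→d20:H2 -> H2
  del 36.213.184.128/25 (clear depth 25)
  + 0.0.0.0/0 (H2) depth=0
  + 36.213.184.144/28 (H4) depth=28
  + 220.215.192.0/20 (H0) depth=20
  lookup 220.215.192.59: bits 11011100110101111100 walk d0:H2→d1:-→d2:-→d3:-→d4:-→d5:-→d6:-→d7:-→d8:-→d9:-→d10:-→d11:-→d12:-→d13:-→d14:-→d15:-→d16:-→d17:-→d18:-→d19:H0→d20:H0 -> H0
  + 36.213.0.0/16 (H2) depth=16
  + 220.215.192.0/20 (H0) depth=20
  lookup 220.215.192.46: bits 11011100110101111100 walk d0:H2→d1:-→d2:-→d3:-→d4:-→d5:-→d6:-→d7:-→d8:-→d9:-→d10:-→d11:-→d12:-→d13:-→d14:-→d15:-→d16:-→d17:-→d18:-→d19:H0→d20:H0 -> H0
  lookup 36.0.0.0: bits 00100100 walk d0:H2→d1:-→d2:-→d3:-→d4:-→d5:-→d6:-→d7:-→d8:H2 -> H2
  + 36.213.0.0/16 (H4) depth=16
  + 36.213.0.0/16 (H3) depth=16
  lookup 220.215.192.14: bits 11011100110101111100 walk d0:H2→d1:-→d2:-→d3:-→d4:-→d5:-→d6:-→d7:-→d8:-→d9:-→d10:-→d11:-→d12:-→d13:-→d14:-→d15:-→d16:-→d17:-→d18:-→d19:H0→d20:H0 -> H0
  lookup 36.0.0.1: bits 00100100 walk d0:H2→d1:-→d2:-→d3:-→d4:-→d5:-→d6:-→d7:-→d8:H2 -> H2
  + 36.0.0.0/8 (H1) depth=8
  + 220.215.192.0/20 (H3) depth=20
  lookup 36.213.177.208: bits 00100100110101011011 walk d0:H2→d1:-→d2:-→d3:-→d4:-→d5:-→d6:-→d7:-→d8:H1→d9:-→d10:-→d11:-→d12:-→d13:-→d14:-→d15:-→d16:H3→d17:-→d18:-→d19:-→d20:H2 -> H2
  lookup 36.213.184.144: bits 0010010011010101101110001001 walk d0:H2→d1:-→d2:-→d3:-→d4:-→d5:-→d6:-→d7:-→d8:H1→d9:-→d10:-→d11:-→d12:-→d13:-→d14:-→d15:-→d16:H3→d17:-→d18:-→d19:-→d20:H2→d21:-→d22:-→d23:-→d24:-→d25:-→d26:-→d27:-→d28:H4 -> H4
  del 36.213.176.0/20 (clear depth 20)
  + 36.213.184.144/28 (H2) depth=28
  lookup 36.213.0.54: bits 0010010011010101 walk d0:H2→d1:-→d2:-→d3:-→d4:-→d5:-→d6:-→d7:-→d8:H1→d9:-→d10:-→d11:-→d12:-→d13:-→d14:-→d15:-→d16:H3 -> H3

== LOOKUPS ==
["H2","H2","no-route","H2","H2","H2","H2","H2","H2","H0","H2","H2","H0","H0","H2","H0","H2","H2","H4","H3"]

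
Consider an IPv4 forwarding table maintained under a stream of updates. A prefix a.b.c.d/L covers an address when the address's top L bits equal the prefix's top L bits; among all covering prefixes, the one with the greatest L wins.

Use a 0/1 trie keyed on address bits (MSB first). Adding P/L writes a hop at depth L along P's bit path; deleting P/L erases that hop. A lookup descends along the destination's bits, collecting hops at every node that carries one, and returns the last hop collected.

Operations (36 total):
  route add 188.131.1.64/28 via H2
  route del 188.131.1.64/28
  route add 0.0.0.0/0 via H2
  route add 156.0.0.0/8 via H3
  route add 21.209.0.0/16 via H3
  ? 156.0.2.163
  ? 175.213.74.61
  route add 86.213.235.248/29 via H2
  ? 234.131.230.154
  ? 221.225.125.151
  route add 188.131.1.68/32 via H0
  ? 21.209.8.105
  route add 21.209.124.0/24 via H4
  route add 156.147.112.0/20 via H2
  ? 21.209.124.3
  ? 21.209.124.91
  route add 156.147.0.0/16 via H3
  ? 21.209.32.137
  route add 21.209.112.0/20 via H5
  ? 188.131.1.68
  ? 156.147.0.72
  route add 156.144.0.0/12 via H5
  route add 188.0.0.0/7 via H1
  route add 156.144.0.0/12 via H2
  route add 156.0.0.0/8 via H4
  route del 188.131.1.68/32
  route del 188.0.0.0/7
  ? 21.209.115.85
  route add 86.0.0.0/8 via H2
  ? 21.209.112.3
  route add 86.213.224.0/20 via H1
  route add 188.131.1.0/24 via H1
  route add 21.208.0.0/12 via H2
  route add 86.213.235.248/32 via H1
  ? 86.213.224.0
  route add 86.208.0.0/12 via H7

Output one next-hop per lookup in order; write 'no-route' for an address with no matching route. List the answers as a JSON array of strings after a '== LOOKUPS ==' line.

Trace:
  + 188.131.1.64/28 (H2) depth=28
  del 188.131.1.64/28 (clear depth 28)
  + 0.0.0.0/0 (H2) depth=0
  + 156.0.0.0/8 (H3) depth=8
  + 21.209.0.0/16 (H3) depth=16
  Q 156.0.2.163: descend 10011100 ; hops seen [H2,H3] ; pick H3
  Q 175.213.74.61: descend 101 ; hops seen [H2] ; pick H2
  + 86.213.235.248/29 (H2) depth=29
  Q 234.131.230.154: descend 1 ; hops seen [H2] ; pick H2
  Q 221.225.125.151: descend 1 ; hops seen [H2] ; pick H2
  + 188.131.1.68/32 (H0) depth=32
  Q 21.209.8.105: descend 0001010111010001 ; hops seen [H2,H3] ; pick H3
  + 21.209.124.0/24 (H4) depth=24
  + 156.147.112.0/20 (H2) depth=20
  Q 21.209.124.3: descend 000101011101000101111100 ; hops seen [H2,H3,H4] ; pick H4
  Q 21.209.124.91: descend 000101011101000101111100 ; hops seen [H2,H3,H4] ; pick H4
  + 156.147.0.0/16 (H3) depth=16
  Q 21.209.32.137: descend 00010101110100010 ; hops seen [H2,H3] ; pick H3
  + 21.209.112.0/20 (H5) depth=20
  Q 188.131.1.68: descend 10111100100000110000000101000100 ; hops seen [H2,H0] ; pick H0
  Q 156.147.0.72: descend 10011100100100110 ; hops seen [H2,H3,H3] ; pick H3
  + 156.144.0.0/12 (H5) depth=12
  + 188.0.0.0/7 (H1) depth=7
  + 156.144.0.0/12 (H2) depth=12
  + 156.0.0.0/8 (H4) depth=8
  del 188.131.1.68/32 (clear depth 32)
  del 188.0.0.0/7 (clear depth 7)
  Q 21.209.115.85: descend 00010101110100010111 ; hops seen [H2,H3,H5] ; pick H5
  + 86.0.0.0/8 (H2) depth=8
  Q 21.209.112.3: descend 00010101110100010111 ; hops seen [H2,H3,H5] ; pick H5
  + 86.213.224.0/20 (H1) depth=20
  + 188.131.1.0/24 (H1) depth=24
  + 21.208.0.0/12 (H2) depth=12
  + 86.213.235.248/32 (H1) depth=32
  Q 86.213.224.0: descend 01010110110101011110 ; hops seen [H2,H2,H1] ; pick H1
  + 86.208.0.0/12 (H7) depth=12

== LOOKUPS ==
["H3","H2","H2","H2","H3","H4","H4","H3","H0","H3","H5","H5","H1"]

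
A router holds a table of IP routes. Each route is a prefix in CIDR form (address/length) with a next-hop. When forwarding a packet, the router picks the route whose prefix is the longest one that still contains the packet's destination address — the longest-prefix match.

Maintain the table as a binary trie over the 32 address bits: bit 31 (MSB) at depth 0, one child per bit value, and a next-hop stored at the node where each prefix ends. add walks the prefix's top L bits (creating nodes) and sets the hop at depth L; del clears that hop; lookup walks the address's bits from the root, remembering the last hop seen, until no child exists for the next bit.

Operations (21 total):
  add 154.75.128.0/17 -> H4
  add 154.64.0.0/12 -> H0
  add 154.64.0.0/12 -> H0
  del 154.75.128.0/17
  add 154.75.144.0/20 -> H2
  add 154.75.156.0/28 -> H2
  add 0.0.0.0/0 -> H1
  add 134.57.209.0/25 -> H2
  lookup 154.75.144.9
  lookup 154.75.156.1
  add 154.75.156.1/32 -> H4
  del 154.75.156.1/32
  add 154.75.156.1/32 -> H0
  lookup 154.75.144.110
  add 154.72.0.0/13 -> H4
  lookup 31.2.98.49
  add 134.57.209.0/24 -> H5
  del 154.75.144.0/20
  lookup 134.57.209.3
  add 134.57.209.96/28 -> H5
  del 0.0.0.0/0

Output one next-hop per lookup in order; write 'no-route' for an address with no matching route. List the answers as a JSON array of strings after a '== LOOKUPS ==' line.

Trace:
  + 154.75.128.0/17 (H4) depth=17
  + 154.64.0.0/12 (H0) depth=12
  + 154.64.0.0/12 (H0) depth=12
  - 154.75.128.0/17 clear@17
  + 154.75.144.0/20 (H2) depth=20
  + 154.75.156.0/28 (H2) depth=28
  + 0.0.0.0/0 (H1) depth=0
  + 134.57.209.0/25 (H2) depth=25
  ? 154.75.144.9  path d0:H1→d1:-→d2:-→d3:-→d4:-→d5:-→d6:-→d7:-→d8:-→d9:-→d10:-→d11:-→d12:H0→d13:-→d14:-→d15:-→d16:-→d17:-→d18:-→d19:-→d20:H2  best=H2
  ? 154.75.156.1  path d0:H1→d1:-→d2:-→d3:-→d4:-→d5:-→d6:-→d7:-→d8:-→d9:-→d10:-→d11:-→d12:H0→d13:-→d14:-→d15:-→d16:-→d17:-→d18:-→d19:-→d20:H2→d21:-→d22:-→d23:-→d24:-→d25:-→d26:-→d27:-→d28:H2  best=H2
  + 154.75.156.1/32 (H4) depth=32
  - 154.75.156.1/32 clear@32
  + 154.75.156.1/32 (H0) depth=32
  ? 154.75.144.110  path d0:H1→d1:-→d2:-→d3:-→d4:-→d5:-→d6:-→d7:-→d8:-→d9:-→d10:-→d11:-→d12:H0→d13:-→d14:-→d15:-→d16:-→d17:-→d18:-→d19:-→d20:H2  best=H2
  + 154.72.0.0/13 (H4) depth=13
  ? 31.2.98.49  path d0:H1  best=H1
  + 134.57.209.0/24 (H5) depth=24
  - 154.75.144.0/20 clear@20
  ? 134.57.209.3  path d0:H1→d1:-→d2:-→d3:-→d4:-→d5:-→d6:-→d7:-→d8:-→d9:-→d10:-→d11:-→d12:-→d13:-→d14:-→d15:-→d16:-→d17:-→d18:-→d19:-→d20:-→d21:-→d22:-→d23:-→d24:H5→d25:H2  best=H2
  + 134.57.209.96/28 (H5) depth=28
  - 0.0.0.0/0 clear@0

== LOOKUPS ==
["H2","H2","H2","H1","H2"]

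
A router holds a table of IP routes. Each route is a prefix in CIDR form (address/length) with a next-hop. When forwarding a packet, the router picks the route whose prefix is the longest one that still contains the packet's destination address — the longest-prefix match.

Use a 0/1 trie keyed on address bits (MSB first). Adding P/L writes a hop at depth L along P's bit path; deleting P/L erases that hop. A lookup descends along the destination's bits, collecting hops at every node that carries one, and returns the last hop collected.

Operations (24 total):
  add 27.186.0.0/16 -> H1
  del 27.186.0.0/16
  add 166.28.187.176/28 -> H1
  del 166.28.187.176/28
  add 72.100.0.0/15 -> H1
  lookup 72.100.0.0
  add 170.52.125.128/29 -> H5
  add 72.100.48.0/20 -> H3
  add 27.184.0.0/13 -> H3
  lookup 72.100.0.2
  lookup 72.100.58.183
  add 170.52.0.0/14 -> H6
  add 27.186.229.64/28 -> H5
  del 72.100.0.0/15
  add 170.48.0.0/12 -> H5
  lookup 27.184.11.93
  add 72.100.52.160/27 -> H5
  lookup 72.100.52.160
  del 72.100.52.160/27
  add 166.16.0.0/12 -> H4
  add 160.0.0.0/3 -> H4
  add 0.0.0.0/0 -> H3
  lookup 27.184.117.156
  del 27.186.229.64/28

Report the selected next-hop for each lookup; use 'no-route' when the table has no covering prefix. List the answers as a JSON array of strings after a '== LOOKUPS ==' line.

Process each operation:
  add 27.186.0.0/16 -> H1 at depth 16
  del 27.186.0.0/16 (clear depth 16)
  add 166.28.187.176/28 -> H1 at depth 28
  del 166.28.187.176/28 (clear depth 28)
  add 72.100.0.0/15 -> H1 at depth 15
  ? 72.100.0.0  path d0:-→d1:-→d2:-→d3:-→d4:-→d5:-→d6:-→d7:-→d8:-→d9:-→d10:-→d11:-→d12:-→d13:-→d14:-→d15:H1  best=H1
  add 170.52.125.128/29 -> H5 at depth 29
  add 72.100.48.0/20 -> H3 at depth 20
  add 27.184.0.0/13 -> H3 at depth 13
  ? 72.100.0.2  path d0:-→d1:-→d2:-→d3:-→d4:-→d5:-→d6:-→d7:-→d8:-→d9:-→d10:-→d11:-→d12:-→d13:-→d14:-→d15:H1→d16:-→d17:-→d18:-  best=H1
  ? 72.100.58.183  path d0:-→d1:-→d2:-→d3:-→d4:-→d5:-→d6:-→d7:-→d8:-→d9:-→d10:-→d11:-→d12:-→d13:-→d14:-→d15:H1→d16:-→d17:-→d18:-→d19:-→d20:H3  best=H3
  add 170.52.0.0/14 -> H6 at depth 14
  add 27.186.229.64/28 -> H5 at depth 28
  del 72.100.0.0/15 (clear depth 15)
  add 170.48.0.0/12 -> H5 at depth 12
  ? 27.184.11.93  path d0:-→d1:-→d2:-→d3:-→d4:-→d5:-→d6:-→d7:-→d8:-→d9:-→d10:-→d11:-→d12:-→d13:H3→d14:-  best=H3
  add 72.100.52.160/27 -> H5 at depth 27
  ? 72.100.52.160  path d0:-→d1:-→d2:-→d3:-→d4:-→d5:-→d6:-→d7:-→d8:-→d9:-→d10:-→d11:-→d12:-→d13:-→d14:-→d15:-→d16:-→d17:-→d18:-→d19:-→d20:H3→d21:-→d22:-→d23:-→d24:-→d25:-→d26:-→d27:H5  best=H5
  del 72.100.52.160/27 (clear depth 27)
  add 166.16.0.0/12 -> H4 at depth 12
  add 160.0.0.0/3 -> H4 at depth 3
  add 0.0.0.0/0 -> H3 at depth 0
  ? 27.184.117.156  path d0:H3→d1:-→d2:-→d3:-→d4:-→d5:-→d6:-→d7:-→d8:-→d9:-→d10:-→d11:-→d12:-→d13:H3→d14:-  best=H3
  del 27.186.229.64/28 (clear depth 28)

== LOOKUPS ==
["H1","H1","H3","H3","H5","H3"]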